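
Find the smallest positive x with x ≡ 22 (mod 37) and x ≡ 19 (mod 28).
355

Using Chinese Remainder Theorem:
M = 37 × 28 = 1036
M1 = 28, M2 = 37
y1 = 28^(-1) mod 37 = 4
y2 = 37^(-1) mod 28 = 25
x = (22×28×4 + 19×37×25) mod 1036 = 355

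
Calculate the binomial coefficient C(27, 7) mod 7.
3

Using Lucas' theorem:
Write n=27 and k=7 in base 7:
n in base 7: [3, 6]
k in base 7: [1, 0]
C(27,7) mod 7 = ∏ C(n_i, k_i) mod 7
Digit binomials (mod 7): C(3,1) = 3; C(6,0) = 1
Product: 3 × 1 = 3 ≡ 3 (mod 7)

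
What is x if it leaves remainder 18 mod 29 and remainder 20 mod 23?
250

Using Chinese Remainder Theorem:
M = 29 × 23 = 667
M1 = 23, M2 = 29
y1 = 23^(-1) mod 29 = 24
y2 = 29^(-1) mod 23 = 4
x = (18×23×24 + 20×29×4) mod 667 = 250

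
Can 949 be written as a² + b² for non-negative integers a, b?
7² + 30² (a=7, b=30)

Factorization: 949 = 13 × 73
By Fermat: n is sum of two squares iff every prime p ≡ 3 (mod 4) appears to even power.
All primes ≡ 3 (mod 4) appear to even power.
Search a = 0, 1, 2, … for 949 - a² a perfect square: first hit at a = 7: 949 - 49 = 900 = 30².
949 = 7² + 30² = 49 + 900 ✓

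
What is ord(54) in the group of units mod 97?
24

97 is prime, so ord(54) divides φ(97) = 96.
Divisors of 96: 1, 2, 3, 4, 6, 8, 12, 16, 24, 32, 48, 96.
Repeated squaring: 54^1 ≡ 54, 54^2 ≡ 6, 54^4 ≡ 36, 54^8 ≡ 35, 54^16 ≡ 61, 54^32 ≡ 35, 54^64 ≡ 61 (mod 97).
Test 54^d mod 97 for each divisor d in increasing order:
54^1 ≡ 54
54^2 ≡ 6
54^3 = 54^2·54^1 ≡ 33
54^4 ≡ 36
54^6 = 54^4·54^2 ≡ 22
54^8 ≡ 35
54^12 = 54^8·54^4 ≡ 96
54^16 ≡ 61
54^24 = 54^16·54^8 ≡ 1  ← first divisor giving 1
The order is 24.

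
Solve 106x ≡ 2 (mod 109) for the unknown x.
x ≡ 72 (mod 109)

gcd(106, 109) = 1, which divides 2, so solutions exist.
Find 106^(-1) mod 109 by the extended Euclidean algorithm:
109 = 1 × 106 + 3  ⟹  3 = (1)·109 + (-1)·106
106 = 35 × 3 + 1  ⟹  1 = (-35)·109 + (36)·106
So (36)·106 ≡ 1 (mod 109), i.e. 106^(-1) ≡ 36 (mod 109).
x ≡ 36 × 2 = 72 ≡ 72 (mod 109).
Check: 106 × 72 = 7632 ≡ 2 (mod 109).
Unique solution: x ≡ 72 (mod 109)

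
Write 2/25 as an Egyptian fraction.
1/13 + 1/325

Greedy algorithm:
2/25: ceiling(25/2) = 13, use 1/13
1/325: ceiling(325/1) = 325, use 1/325
Result: 2/25 = 1/13 + 1/325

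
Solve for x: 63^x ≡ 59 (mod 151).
120

Baby-step giant-step with step n = ⌈√151⌉ = 13.
Baby steps 63^j mod 151 (j:value) for j=0..12: 0:1, 1:63, 2:43, 3:142, 4:37, 5:66, 6:81, 7:120, 8:10, 9:26, 10:128, 11:61, 12:68.
Giant-step multiplier: 63^(-13) ≡ 63^(150-13) = 63^137 ≡ 89 (mod 151).
Giant steps γ_i = 59·89^i mod 151: γ_0=59, γ_1=117, γ_2=145, γ_3=70, γ_4=39, γ_5=149, γ_6=124, γ_7=13, γ_8=100, γ_9=142 (in table at j=3).
x = i·n + j = 9·13 + 3 = 120.
Check: 63^120 ≡ 59 (mod 151).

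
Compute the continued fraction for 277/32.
[8; 1, 1, 1, 10]

Euclidean algorithm steps:
277 = 8 × 32 + 21
32 = 1 × 21 + 11
21 = 1 × 11 + 10
11 = 1 × 10 + 1
10 = 10 × 1 + 0
Continued fraction: [8; 1, 1, 1, 10]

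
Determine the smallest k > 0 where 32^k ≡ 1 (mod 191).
19

191 is prime, so ord(32) divides φ(191) = 190.
Divisors of 190: 1, 2, 5, 10, 19, 38, 95, 190.
Repeated squaring: 32^1 ≡ 32, 32^2 ≡ 69, 32^4 ≡ 177, 32^8 ≡ 5, 32^16 ≡ 25, 32^32 ≡ 52, 32^64 ≡ 30, 32^128 ≡ 136 (mod 191).
Test 32^d mod 191 for each divisor d in increasing order:
32^1 ≡ 32
32^2 ≡ 69
32^5 = 32^4·32^1 ≡ 125
32^10 = 32^8·32^2 ≡ 154
32^19 = 32^16·32^2·32^1 ≡ 1  ← first divisor giving 1
The order is 19.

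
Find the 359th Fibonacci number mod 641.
202

Matrix identity: Q^n = [[F_(n+1), F_n], [F_n, F_(n-1)]] with Q = [[1,1],[1,0]].
n = 359 = 101100111₂. Square-and-multiply, entries mod 641:
Q^1 = [[1,1],[1,0]]
Q^2 = (Q^1)² = [[2,1],[1,1]]
Q^5 = (Q^2)²·Q = [[8,5],[5,3]]
Q^11 = (Q^5)²·Q = [[144,89],[89,55]]
Q^22 = (Q^11)² = [[453,404],[404,49]]
Q^44 = (Q^22)² = [[491,252],[252,239]]
Q^89 = (Q^44)²·Q = [[103,110],[110,634]]
Q^179 = (Q^89)²·Q = [[578,274],[274,304]]
Q^359 = (Q^179)²·Q = [[213,202],[202,11]]
F_359 mod 641 = Q^359[0][1] = 202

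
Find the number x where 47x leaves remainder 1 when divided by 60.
23

gcd(47, 60) = 1, so the inverse exists.
Extended Euclidean algorithm on (60, 47):
60 = 1 × 47 + 13  ⟹  13 = (1)·60 + (-1)·47
47 = 3 × 13 + 8  ⟹  8 = (-3)·60 + (4)·47
13 = 1 × 8 + 5  ⟹  5 = (4)·60 + (-5)·47
8 = 1 × 5 + 3  ⟹  3 = (-7)·60 + (9)·47
5 = 1 × 3 + 2  ⟹  2 = (11)·60 + (-14)·47
3 = 1 × 2 + 1  ⟹  1 = (-18)·60 + (23)·47
So (23)·47 ≡ 1 (mod 60), i.e. 47^(-1) ≡ 23 (mod 60).
Check: 47 × 23 = 1081 ≡ 1 (mod 60)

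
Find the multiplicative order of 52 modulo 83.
82

83 is prime, so ord(52) divides φ(83) = 82.
Divisors of 82: 1, 2, 41, 82.
Repeated squaring: 52^1 ≡ 52, 52^2 ≡ 48, 52^4 ≡ 63, 52^8 ≡ 68, 52^16 ≡ 59, 52^32 ≡ 78, 52^64 ≡ 25 (mod 83).
Test 52^d mod 83 for each divisor d in increasing order:
52^1 ≡ 52
52^2 ≡ 48
52^41 = 52^32·52^8·52^1 ≡ 82
52^82 = 52^64·52^16·52^2 ≡ 1  ← first divisor giving 1
The order is 82.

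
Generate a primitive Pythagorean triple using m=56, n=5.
(3111, 560, 3161)

Euclid's formula: a = m² - n², b = 2mn, c = m² + n²
m = 56, n = 5
a = 56² - 5² = 3136 - 25 = 3111
b = 2 × 56 × 5 = 560
c = 56² + 5² = 3136 + 25 = 3161
Verification: 3111² + 560² = 9678321 + 313600 = 9991921 = 3161² ✓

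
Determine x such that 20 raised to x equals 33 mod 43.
19

Baby-step giant-step with step n = ⌈√43⌉ = 7.
Baby steps 20^j mod 43 (j:value) for j=0..6: 0:1, 1:20, 2:13, 3:2, 4:40, 5:26, 6:4.
Giant-step multiplier: 20^(-7) ≡ 20^(42-7) = 20^35 ≡ 7 (mod 43).
Giant steps γ_i = 33·7^i mod 43: γ_0=33, γ_1=16, γ_2=26 (in table at j=5).
x = i·n + j = 2·7 + 5 = 19.
Check: 20^19 ≡ 33 (mod 43).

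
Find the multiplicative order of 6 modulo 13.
12

13 is prime, so ord(6) divides φ(13) = 12.
Divisors of 12: 1, 2, 3, 4, 6, 12.
Repeated squaring: 6^1 ≡ 6, 6^2 ≡ 10, 6^4 ≡ 9, 6^8 ≡ 3 (mod 13).
Test 6^d mod 13 for each divisor d in increasing order:
6^1 ≡ 6
6^2 ≡ 10
6^3 = 6^2·6^1 ≡ 8
6^4 ≡ 9
6^6 = 6^4·6^2 ≡ 12
6^12 = 6^8·6^4 ≡ 1  ← first divisor giving 1
The order is 12.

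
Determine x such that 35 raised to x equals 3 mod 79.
19

Baby-step giant-step with step n = ⌈√79⌉ = 9.
Baby steps 35^j mod 79 (j:value) for j=0..8: 0:1, 1:35, 2:40, 3:57, 4:20, 5:68, 6:10, 7:34, 8:5.
Giant-step multiplier: 35^(-9) ≡ 35^(78-9) = 35^69 ≡ 14 (mod 79).
Giant steps γ_i = 3·14^i mod 79: γ_0=3, γ_1=42, γ_2=35 (in table at j=1).
x = i·n + j = 2·9 + 1 = 19.
Check: 35^19 ≡ 3 (mod 79).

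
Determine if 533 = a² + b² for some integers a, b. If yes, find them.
2² + 23² (a=2, b=23)

Factorization: 533 = 13 × 41
By Fermat: n is sum of two squares iff every prime p ≡ 3 (mod 4) appears to even power.
All primes ≡ 3 (mod 4) appear to even power.
Search a = 0, 1, 2, … for 533 - a² a perfect square: first hit at a = 2: 533 - 4 = 529 = 23².
533 = 2² + 23² = 4 + 529 ✓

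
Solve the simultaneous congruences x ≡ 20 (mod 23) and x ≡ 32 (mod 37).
365

Using Chinese Remainder Theorem:
M = 23 × 37 = 851
M1 = 37, M2 = 23
y1 = 37^(-1) mod 23 = 5
y2 = 23^(-1) mod 37 = 29
x = (20×37×5 + 32×23×29) mod 851 = 365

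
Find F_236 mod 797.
21

Matrix identity: Q^n = [[F_(n+1), F_n], [F_n, F_(n-1)]] with Q = [[1,1],[1,0]].
n = 236 = 11101100₂. Square-and-multiply, entries mod 797:
Q^1 = [[1,1],[1,0]]
Q^3 = (Q^1)²·Q = [[3,2],[2,1]]
Q^7 = (Q^3)²·Q = [[21,13],[13,8]]
Q^14 = (Q^7)² = [[610,377],[377,233]]
Q^29 = (Q^14)²·Q = [[769,164],[164,605]]
Q^59 = (Q^29)²·Q = [[367,582],[582,582]]
Q^118 = (Q^59)² = [[792,794],[794,795]]
Q^236 = (Q^118)² = [[34,21],[21,13]]
F_236 mod 797 = Q^236[0][1] = 21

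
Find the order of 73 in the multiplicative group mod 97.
24

97 is prime, so ord(73) divides φ(97) = 96.
Divisors of 96: 1, 2, 3, 4, 6, 8, 12, 16, 24, 32, 48, 96.
Repeated squaring: 73^1 ≡ 73, 73^2 ≡ 91, 73^4 ≡ 36, 73^8 ≡ 35, 73^16 ≡ 61, 73^32 ≡ 35, 73^64 ≡ 61 (mod 97).
Test 73^d mod 97 for each divisor d in increasing order:
73^1 ≡ 73
73^2 ≡ 91
73^3 = 73^2·73^1 ≡ 47
73^4 ≡ 36
73^6 = 73^4·73^2 ≡ 75
73^8 ≡ 35
73^12 = 73^8·73^4 ≡ 96
73^16 ≡ 61
73^24 = 73^16·73^8 ≡ 1  ← first divisor giving 1
The order is 24.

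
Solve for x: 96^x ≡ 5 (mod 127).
69

Baby-step giant-step with step n = ⌈√127⌉ = 12.
Baby steps 96^j mod 127 (j:value) for j=0..11: 0:1, 1:96, 2:72, 3:54, 4:104, 5:78, 6:122, 7:28, 8:21, 9:111, 10:115, 11:118.
Giant-step multiplier: 96^(-12) ≡ 96^(126-12) = 96^114 ≡ 61 (mod 127).
Giant steps γ_i = 5·61^i mod 127: γ_0=5, γ_1=51, γ_2=63, γ_3=33, γ_4=108, γ_5=111 (in table at j=9).
x = i·n + j = 5·12 + 9 = 69.
Check: 96^69 ≡ 5 (mod 127).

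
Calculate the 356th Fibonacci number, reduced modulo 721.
255

Matrix identity: Q^n = [[F_(n+1), F_n], [F_n, F_(n-1)]] with Q = [[1,1],[1,0]].
n = 356 = 101100100₂. Square-and-multiply, entries mod 721:
Q^1 = [[1,1],[1,0]]
Q^2 = (Q^1)² = [[2,1],[1,1]]
Q^5 = (Q^2)²·Q = [[8,5],[5,3]]
Q^11 = (Q^5)²·Q = [[144,89],[89,55]]
Q^22 = (Q^11)² = [[538,407],[407,131]]
Q^44 = (Q^22)² = [[142,466],[466,397]]
Q^89 = (Q^44)²·Q = [[377,111],[111,266]]
Q^178 = (Q^89)² = [[156,715],[715,162]]
Q^356 = (Q^178)² = [[579,255],[255,324]]
F_356 mod 721 = Q^356[0][1] = 255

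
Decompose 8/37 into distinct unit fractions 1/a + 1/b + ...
1/5 + 1/62 + 1/11470

Greedy algorithm:
8/37: ceiling(37/8) = 5, use 1/5
3/185: ceiling(185/3) = 62, use 1/62
1/11470: ceiling(11470/1) = 11470, use 1/11470
Result: 8/37 = 1/5 + 1/62 + 1/11470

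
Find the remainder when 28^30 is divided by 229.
26

Repeated squaring. Binary of 30 = 11110.
28^1 ≡ 28 (mod 229); 28^2 ≡ 97 (mod 229); 28^4 ≡ 20 (mod 229); 28^8 ≡ 171 (mod 229); 28^16 ≡ 158 (mod 229)
28^30 = 28^2 × 28^4 × 28^8 × 28^16 ≡ 26 (mod 229)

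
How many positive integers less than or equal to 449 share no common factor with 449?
448

449 = 449
φ(n) = n × ∏(1 - 1/p) for each prime p dividing n
φ(449) = 449 × (1 - 1/449) = 448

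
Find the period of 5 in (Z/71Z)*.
5

71 is prime, so ord(5) divides φ(71) = 70.
Divisors of 70: 1, 2, 5, 7, 10, 14, 35, 70.
Repeated squaring: 5^1 ≡ 5, 5^2 ≡ 25, 5^4 ≡ 57, 5^8 ≡ 54, 5^16 ≡ 5, 5^32 ≡ 25, 5^64 ≡ 57 (mod 71).
Test 5^d mod 71 for each divisor d in increasing order:
5^1 ≡ 5
5^2 ≡ 25
5^5 = 5^4·5^1 ≡ 1  ← first divisor giving 1
The order is 5.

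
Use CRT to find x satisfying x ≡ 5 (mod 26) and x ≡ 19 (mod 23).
525

Using Chinese Remainder Theorem:
M = 26 × 23 = 598
M1 = 23, M2 = 26
y1 = 23^(-1) mod 26 = 17
y2 = 26^(-1) mod 23 = 8
x = (5×23×17 + 19×26×8) mod 598 = 525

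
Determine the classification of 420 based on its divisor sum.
abundant

Proper divisors of 420: sum = 1 + 2 + 3 + 4 + 5 + 6 + 7 + 10 + ... + 84 + 105 + 140 + 210 (23 divisors) = 924
Since 924 > 420, 420 is abundant.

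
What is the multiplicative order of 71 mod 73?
18

73 is prime, so ord(71) divides φ(73) = 72.
Divisors of 72: 1, 2, 3, 4, 6, 8, 9, 12, 18, 24, 36, 72.
Repeated squaring: 71^1 ≡ 71, 71^2 ≡ 4, 71^4 ≡ 16, 71^8 ≡ 37, 71^16 ≡ 55, 71^32 ≡ 32, 71^64 ≡ 2 (mod 73).
Test 71^d mod 73 for each divisor d in increasing order:
71^1 ≡ 71
71^2 ≡ 4
71^3 = 71^2·71^1 ≡ 65
71^4 ≡ 16
71^6 = 71^4·71^2 ≡ 64
71^8 ≡ 37
71^9 = 71^8·71^1 ≡ 72
71^12 = 71^8·71^4 ≡ 8
71^18 = 71^16·71^2 ≡ 1  ← first divisor giving 1
The order is 18.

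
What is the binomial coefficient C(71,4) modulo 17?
0

Using Lucas' theorem:
Write n=71 and k=4 in base 17:
n in base 17: [4, 3]
k in base 17: [0, 4]
C(71,4) mod 17 = ∏ C(n_i, k_i) mod 17
Digit binomials (mod 17): C(4,0) = 1; C(3,4) = 0 (k_i > n_i)
Product: 1 × 0 = 0 ≡ 0 (mod 17)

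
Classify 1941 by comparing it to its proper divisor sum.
deficient

Proper divisors of 1941: sum = 1 + 3 + 647 = 651
Since 651 < 1941, 1941 is deficient.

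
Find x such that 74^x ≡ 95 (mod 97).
26

Baby-step giant-step with step n = ⌈√97⌉ = 10.
Baby steps 74^j mod 97 (j:value) for j=0..9: 0:1, 1:74, 2:44, 3:55, 4:93, 5:92, 6:18, 7:71, 8:16, 9:20.
Giant-step multiplier: 74^(-10) ≡ 74^(96-10) = 74^86 ≡ 66 (mod 97).
Giant steps γ_i = 95·66^i mod 97: γ_0=95, γ_1=62, γ_2=18 (in table at j=6).
x = i·n + j = 2·10 + 6 = 26.
Check: 74^26 ≡ 95 (mod 97).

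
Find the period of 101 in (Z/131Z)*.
65

131 is prime, so ord(101) divides φ(131) = 130.
Divisors of 130: 1, 2, 5, 10, 13, 26, 65, 130.
Repeated squaring: 101^1 ≡ 101, 101^2 ≡ 114, 101^4 ≡ 27, 101^8 ≡ 74, 101^16 ≡ 105, 101^32 ≡ 21, 101^64 ≡ 48, 101^128 ≡ 77 (mod 131).
Test 101^d mod 131 for each divisor d in increasing order:
101^1 ≡ 101
101^2 ≡ 114
101^5 = 101^4·101^1 ≡ 107
101^10 = 101^8·101^2 ≡ 52
101^13 = 101^8·101^4·101^1 ≡ 58
101^26 = 101^16·101^8·101^2 ≡ 89
101^65 = 101^64·101^1 ≡ 1  ← first divisor giving 1
The order is 65.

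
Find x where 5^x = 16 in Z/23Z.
8

Baby-step giant-step with step n = ⌈√23⌉ = 5.
Baby steps 5^j mod 23 (j:value) for j=0..4: 0:1, 1:5, 2:2, 3:10, 4:4.
Giant-step multiplier: 5^(-5) ≡ 5^(22-5) = 5^17 ≡ 15 (mod 23).
Giant steps γ_i = 16·15^i mod 23: γ_0=16, γ_1=10 (in table at j=3).
x = i·n + j = 1·5 + 3 = 8.
Check: 5^8 ≡ 16 (mod 23).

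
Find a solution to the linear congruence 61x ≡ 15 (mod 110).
x ≡ 85 (mod 110)

gcd(61, 110) = 1, which divides 15, so solutions exist.
Find 61^(-1) mod 110 by the extended Euclidean algorithm:
110 = 1 × 61 + 49  ⟹  49 = (1)·110 + (-1)·61
61 = 1 × 49 + 12  ⟹  12 = (-1)·110 + (2)·61
49 = 4 × 12 + 1  ⟹  1 = (5)·110 + (-9)·61
So (-9)·61 ≡ 1 (mod 110), i.e. 61^(-1) ≡ -9 ≡ 101 (mod 110).
x ≡ 101 × 15 = 1515 ≡ 85 (mod 110).
Check: 61 × 85 = 5185 ≡ 15 (mod 110).
Unique solution: x ≡ 85 (mod 110)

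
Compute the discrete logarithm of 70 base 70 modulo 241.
1

Baby-step giant-step with step n = ⌈√241⌉ = 16.
Baby steps 70^j mod 241 (j:value) for j=0..15: 0:1, 1:70, 2:80, 3:57, 4:134, 5:222, 6:116, 7:167, 8:122, 9:105, 10:120, 11:206, 12:201, 13:92, 14:174, 15:130.
h = 70 is already in the table at j=1, so x = 1.
Check: 70^1 ≡ 70 (mod 241).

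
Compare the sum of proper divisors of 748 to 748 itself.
abundant

Proper divisors of 748: sum = 1 + 2 + 4 + 11 + 17 + 22 + 34 + 44 + 68 + 187 + 374 = 764
Since 764 > 748, 748 is abundant.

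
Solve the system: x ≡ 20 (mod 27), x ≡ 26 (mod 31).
398

Using Chinese Remainder Theorem:
M = 27 × 31 = 837
M1 = 31, M2 = 27
y1 = 31^(-1) mod 27 = 7
y2 = 27^(-1) mod 31 = 23
x = (20×31×7 + 26×27×23) mod 837 = 398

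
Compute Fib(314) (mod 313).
0

Matrix identity: Q^n = [[F_(n+1), F_n], [F_n, F_(n-1)]] with Q = [[1,1],[1,0]].
n = 314 = 100111010₂. Square-and-multiply, entries mod 313:
Q^1 = [[1,1],[1,0]]
Q^2 = (Q^1)² = [[2,1],[1,1]]
Q^4 = (Q^2)² = [[5,3],[3,2]]
Q^9 = (Q^4)²·Q = [[55,34],[34,21]]
Q^19 = (Q^9)²·Q = [[192,112],[112,80]]
Q^39 = (Q^19)²·Q = [[57,267],[267,103]]
Q^78 = (Q^39)² = [[44,152],[152,205]]
Q^157 = (Q^78)²·Q = [[288,0],[0,288]]
Q^314 = (Q^157)² = [[312,0],[0,312]]
F_314 mod 313 = Q^314[0][1] = 0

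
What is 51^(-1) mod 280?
11

gcd(51, 280) = 1, so the inverse exists.
Extended Euclidean algorithm on (280, 51):
280 = 5 × 51 + 25  ⟹  25 = (1)·280 + (-5)·51
51 = 2 × 25 + 1  ⟹  1 = (-2)·280 + (11)·51
So (11)·51 ≡ 1 (mod 280), i.e. 51^(-1) ≡ 11 (mod 280).
Check: 51 × 11 = 561 ≡ 1 (mod 280)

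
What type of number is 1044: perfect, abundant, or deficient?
abundant

Proper divisors of 1044: sum = 1 + 2 + 3 + 4 + 6 + 9 + 12 + 18 + ... + 174 + 261 + 348 + 522 (17 divisors) = 1686
Since 1686 > 1044, 1044 is abundant.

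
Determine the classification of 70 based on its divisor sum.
abundant

Proper divisors of 70: sum = 1 + 2 + 5 + 7 + 10 + 14 + 35 = 74
Since 74 > 70, 70 is abundant.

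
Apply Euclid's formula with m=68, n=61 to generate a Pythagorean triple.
(903, 8296, 8345)

Euclid's formula: a = m² - n², b = 2mn, c = m² + n²
m = 68, n = 61
a = 68² - 61² = 4624 - 3721 = 903
b = 2 × 68 × 61 = 8296
c = 68² + 61² = 4624 + 3721 = 8345
Verification: 903² + 8296² = 815409 + 68823616 = 69639025 = 8345² ✓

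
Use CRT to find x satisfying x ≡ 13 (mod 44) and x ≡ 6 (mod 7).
13

Using Chinese Remainder Theorem:
M = 44 × 7 = 308
M1 = 7, M2 = 44
y1 = 7^(-1) mod 44 = 19
y2 = 44^(-1) mod 7 = 4
x = (13×7×19 + 6×44×4) mod 308 = 13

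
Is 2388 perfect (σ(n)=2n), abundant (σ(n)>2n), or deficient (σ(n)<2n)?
abundant

Proper divisors of 2388: sum = 1 + 2 + 3 + 4 + 6 + 12 + 199 + 398 + 597 + 796 + 1194 = 3212
Since 3212 > 2388, 2388 is abundant.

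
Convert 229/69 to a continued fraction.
[3; 3, 7, 3]

Euclidean algorithm steps:
229 = 3 × 69 + 22
69 = 3 × 22 + 3
22 = 7 × 3 + 1
3 = 3 × 1 + 0
Continued fraction: [3; 3, 7, 3]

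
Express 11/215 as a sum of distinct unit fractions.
1/20 + 1/860

Greedy algorithm:
11/215: ceiling(215/11) = 20, use 1/20
1/860: ceiling(860/1) = 860, use 1/860
Result: 11/215 = 1/20 + 1/860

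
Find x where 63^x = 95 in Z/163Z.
136

Baby-step giant-step with step n = ⌈√163⌉ = 13.
Baby steps 63^j mod 163 (j:value) for j=0..12: 0:1, 1:63, 2:57, 3:5, 4:152, 5:122, 6:25, 7:108, 8:121, 9:125, 10:51, 11:116, 12:136.
Giant-step multiplier: 63^(-13) ≡ 63^(162-13) = 63^149 ≡ 101 (mod 163).
Giant steps γ_i = 95·101^i mod 163: γ_0=95, γ_1=141, γ_2=60, γ_3=29, γ_4=158, γ_5=147, γ_6=14, γ_7=110, γ_8=26, γ_9=18, γ_10=25 (in table at j=6).
x = i·n + j = 10·13 + 6 = 136.
Check: 63^136 ≡ 95 (mod 163).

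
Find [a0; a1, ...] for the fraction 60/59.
[1; 59]

Euclidean algorithm steps:
60 = 1 × 59 + 1
59 = 59 × 1 + 0
Continued fraction: [1; 59]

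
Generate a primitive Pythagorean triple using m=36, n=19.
(935, 1368, 1657)

Euclid's formula: a = m² - n², b = 2mn, c = m² + n²
m = 36, n = 19
a = 36² - 19² = 1296 - 361 = 935
b = 2 × 36 × 19 = 1368
c = 36² + 19² = 1296 + 361 = 1657
Verification: 935² + 1368² = 874225 + 1871424 = 2745649 = 1657² ✓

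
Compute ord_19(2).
18

19 is prime, so ord(2) divides φ(19) = 18.
Divisors of 18: 1, 2, 3, 6, 9, 18.
Repeated squaring: 2^1 ≡ 2, 2^2 ≡ 4, 2^4 ≡ 16, 2^8 ≡ 9, 2^16 ≡ 5 (mod 19).
Test 2^d mod 19 for each divisor d in increasing order:
2^1 ≡ 2
2^2 ≡ 4
2^3 = 2^2·2^1 ≡ 8
2^6 = 2^4·2^2 ≡ 7
2^9 = 2^8·2^1 ≡ 18
2^18 = 2^16·2^2 ≡ 1  ← first divisor giving 1
The order is 18.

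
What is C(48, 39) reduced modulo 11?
0

Using Lucas' theorem:
Write n=48 and k=39 in base 11:
n in base 11: [4, 4]
k in base 11: [3, 6]
C(48,39) mod 11 = ∏ C(n_i, k_i) mod 11
Digit binomials (mod 11): C(4,3) = 4; C(4,6) = 0 (k_i > n_i)
Product: 4 × 0 = 0 ≡ 0 (mod 11)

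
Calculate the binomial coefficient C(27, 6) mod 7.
1

Using Lucas' theorem:
Write n=27 and k=6 in base 7:
n in base 7: [3, 6]
k in base 7: [0, 6]
C(27,6) mod 7 = ∏ C(n_i, k_i) mod 7
Digit binomials (mod 7): C(3,0) = 1; C(6,6) = 1
Product: 1 × 1 = 1 ≡ 1 (mod 7)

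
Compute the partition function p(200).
3972999029388

p(n) counts ways to write n as a sum of positive integers (order ignored).
Euler's pentagonal recurrence: p(k) = p(k-1) + p(k-2) - p(k-5) - p(k-7) + p(k-12) + p(k-15) - ... (offsets j(3j∓1)/2, signs ++--, p(0)=1, p(<0)=0).
DP table for k = 0..199: p(0)=1, p(1)=1, p(2)=2, p(3)=3, p(4)=5, p(5)=7, p(6)=11, p(7)=15, p(8)=22, p(9)=30, p(10)=42, p(11)=56, p(12)=77, p(13)=101, p(14)=135, p(15)=176, p(16)=231, p(17)=297, p(18)=385, p(19)=490, p(20)=627, p(21)=792, p(22)=1002, p(23)=1255, p(24)=1575, p(25)=1958, p(26)=2436, p(27)=3010, p(28)=3718, p(29)=4565, p(30)=5604, p(31)=6842, p(32)=8349, p(33)=10143, p(34)=12310, p(35)=14883, p(36)=17977, p(37)=21637, p(38)=26015, p(39)=31185, p(40)=37338, p(41)=44583, p(42)=53174, p(43)=63261, p(44)=75175, p(45)=89134, p(46)=105558, p(47)=124754, p(48)=147273, p(49)=173525, p(50)=204226, p(51)=239943, p(52)=281589, p(53)=329931, p(54)=386155, p(55)=451276, p(56)=526823, p(57)=614154, p(58)=715220, p(59)=831820, p(60)=966467, p(61)=1121505, p(62)=1300156, p(63)=1505499, p(64)=1741630, p(65)=2012558, p(66)=2323520, p(67)=2679689, p(68)=3087735, p(69)=3554345, p(70)=4087968, p(71)=4697205, p(72)=5392783, p(73)=6185689, p(74)=7089500, p(75)=8118264, p(76)=9289091, p(77)=10619863, p(78)=12132164, p(79)=13848650, p(80)=15796476, p(81)=18004327, p(82)=20506255, p(83)=23338469, p(84)=26543660, p(85)=30167357, p(86)=34262962, p(87)=38887673, p(88)=44108109, p(89)=49995925, p(90)=56634173, p(91)=64112359, p(92)=72533807, p(93)=82010177, p(94)=92669720, p(95)=104651419, p(96)=118114304, p(97)=133230930, p(98)=150198136, p(99)=169229875, p(100)=190569292, p(101)=214481126, p(102)=241265379, p(103)=271248950, p(104)=304801365, p(105)=342325709, p(106)=384276336, p(107)=431149389, p(108)=483502844, p(109)=541946240, p(110)=607163746, p(111)=679903203, p(112)=761002156, p(113)=851376628, p(114)=952050665, p(115)=1064144451, p(116)=1188908248, p(117)=1327710076, p(118)=1482074143, p(119)=1653668665, p(120)=1844349560, p(121)=2056148051, p(122)=2291320912, p(123)=2552338241, p(124)=2841940500, p(125)=3163127352, p(126)=3519222692, p(127)=3913864295, p(128)=4351078600, p(129)=4835271870, p(130)=5371315400, p(131)=5964539504, p(132)=6620830889, p(133)=7346629512, p(134)=8149040695, p(135)=9035836076, p(136)=10015581680, p(137)=11097645016, p(138)=12292341831, p(139)=13610949895, p(140)=15065878135, p(141)=16670689208, p(142)=18440293320, p(143)=20390982757, p(144)=22540654445, p(145)=24908858009, p(146)=27517052599, p(147)=30388671978, p(148)=33549419497, p(149)=37027355200, p(150)=40853235313, p(151)=45060624582, p(152)=49686288421, p(153)=54770336324, p(154)=60356673280, p(155)=66493182097, p(156)=73232243759, p(157)=80630964769, p(158)=88751778802, p(159)=97662728555, p(160)=107438159466, p(161)=118159068427, p(162)=129913904637, p(163)=142798995930, p(164)=156919475295, p(165)=172389800255, p(166)=189334822579, p(167)=207890420102, p(168)=228204732751, p(169)=250438925115, p(170)=274768617130, p(171)=301384802048, p(172)=330495499613, p(173)=362326859895, p(174)=397125074750, p(175)=435157697830, p(176)=476715857290, p(177)=522115831195, p(178)=571701605655, p(179)=625846753120, p(180)=684957390936, p(181)=749474411781, p(182)=819876908323, p(183)=896684817527, p(184)=980462880430, p(185)=1071823774337, p(186)=1171432692373, p(187)=1280011042268, p(188)=1398341745571, p(189)=1527273599625, p(190)=1667727404093, p(191)=1820701100652, p(192)=1987276856363, p(193)=2168627105469, p(194)=2366022741845, p(195)=2580840212973, p(196)=2814570987591, p(197)=3068829878530, p(198)=3345365983698, p(199)=3646072432125.
Final step: p(200) = p(199) + p(198) - p(195) - p(193) + p(188) + p(185) - p(178) - p(174) + p(165) + p(160) - p(149) - p(143) + p(130) + p(123) - p(108) - p(100) + p(83) + p(74) - p(55) - p(45) + p(24) + p(13)
= 3646072432125 + 3345365983698 - 2580840212973 - 2168627105469 + 1398341745571 + 1071823774337 - 571701605655 - 397125074750 + 172389800255 + 107438159466 - 37027355200 - 20390982757 + 5371315400 + 2552338241 - 483502844 - 190569292 + 23338469 + 7089500 - 451276 - 89134 + 1575 + 101
= 3972999029388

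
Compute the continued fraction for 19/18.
[1; 18]

Euclidean algorithm steps:
19 = 1 × 18 + 1
18 = 18 × 1 + 0
Continued fraction: [1; 18]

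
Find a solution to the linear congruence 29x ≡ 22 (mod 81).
x ≡ 65 (mod 81)

gcd(29, 81) = 1, which divides 22, so solutions exist.
Find 29^(-1) mod 81 by the extended Euclidean algorithm:
81 = 2 × 29 + 23  ⟹  23 = (1)·81 + (-2)·29
29 = 1 × 23 + 6  ⟹  6 = (-1)·81 + (3)·29
23 = 3 × 6 + 5  ⟹  5 = (4)·81 + (-11)·29
6 = 1 × 5 + 1  ⟹  1 = (-5)·81 + (14)·29
So (14)·29 ≡ 1 (mod 81), i.e. 29^(-1) ≡ 14 (mod 81).
x ≡ 14 × 22 = 308 ≡ 65 (mod 81).
Check: 29 × 65 = 1885 ≡ 22 (mod 81).
Unique solution: x ≡ 65 (mod 81)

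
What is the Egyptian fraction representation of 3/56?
1/19 + 1/1064

Greedy algorithm:
3/56: ceiling(56/3) = 19, use 1/19
1/1064: ceiling(1064/1) = 1064, use 1/1064
Result: 3/56 = 1/19 + 1/1064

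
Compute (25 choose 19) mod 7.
0

Using Lucas' theorem:
Write n=25 and k=19 in base 7:
n in base 7: [3, 4]
k in base 7: [2, 5]
C(25,19) mod 7 = ∏ C(n_i, k_i) mod 7
Digit binomials (mod 7): C(3,2) = 3; C(4,5) = 0 (k_i > n_i)
Product: 3 × 0 = 0 ≡ 0 (mod 7)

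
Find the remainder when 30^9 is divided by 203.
1

Repeated squaring. Binary of 9 = 1001.
30^1 ≡ 30 (mod 203); 30^2 ≡ 88 (mod 203); 30^4 ≡ 30 (mod 203); 30^8 ≡ 88 (mod 203)
30^9 = 30^1 × 30^8 ≡ 1 (mod 203)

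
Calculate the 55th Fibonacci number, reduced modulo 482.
295

Matrix identity: Q^n = [[F_(n+1), F_n], [F_n, F_(n-1)]] with Q = [[1,1],[1,0]].
n = 55 = 110111₂. Square-and-multiply, entries mod 482:
Q^1 = [[1,1],[1,0]]
Q^3 = (Q^1)²·Q = [[3,2],[2,1]]
Q^6 = (Q^3)² = [[13,8],[8,5]]
Q^13 = (Q^6)²·Q = [[377,233],[233,144]]
Q^27 = (Q^13)²·Q = [[173,244],[244,411]]
Q^55 = (Q^27)²·Q = [[119,295],[295,306]]
F_55 mod 482 = Q^55[0][1] = 295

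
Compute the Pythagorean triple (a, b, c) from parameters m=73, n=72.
(145, 10512, 10513)

Euclid's formula: a = m² - n², b = 2mn, c = m² + n²
m = 73, n = 72
a = 73² - 72² = 5329 - 5184 = 145
b = 2 × 73 × 72 = 10512
c = 73² + 72² = 5329 + 5184 = 10513
Verification: 145² + 10512² = 21025 + 110502144 = 110523169 = 10513² ✓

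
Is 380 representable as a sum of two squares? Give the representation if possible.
Not possible

Factorization: 380 = 2^2 × 5 × 19
By Fermat: n is sum of two squares iff every prime p ≡ 3 (mod 4) appears to even power.
Prime(s) ≡ 3 (mod 4) with odd exponent: [(19, 1)]
Therefore 380 cannot be expressed as a² + b².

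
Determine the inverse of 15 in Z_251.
67

gcd(15, 251) = 1, so the inverse exists.
Extended Euclidean algorithm on (251, 15):
251 = 16 × 15 + 11  ⟹  11 = (1)·251 + (-16)·15
15 = 1 × 11 + 4  ⟹  4 = (-1)·251 + (17)·15
11 = 2 × 4 + 3  ⟹  3 = (3)·251 + (-50)·15
4 = 1 × 3 + 1  ⟹  1 = (-4)·251 + (67)·15
So (67)·15 ≡ 1 (mod 251), i.e. 15^(-1) ≡ 67 (mod 251).
Check: 15 × 67 = 1005 ≡ 1 (mod 251)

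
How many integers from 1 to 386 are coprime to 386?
192

386 = 2 × 193
φ(n) = n × ∏(1 - 1/p) for each prime p dividing n
φ(386) = 386 × (1 - 1/2) × (1 - 1/193) = 192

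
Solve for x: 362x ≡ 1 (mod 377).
201

gcd(362, 377) = 1, so the inverse exists.
Extended Euclidean algorithm on (377, 362):
377 = 1 × 362 + 15  ⟹  15 = (1)·377 + (-1)·362
362 = 24 × 15 + 2  ⟹  2 = (-24)·377 + (25)·362
15 = 7 × 2 + 1  ⟹  1 = (169)·377 + (-176)·362
So (-176)·362 ≡ 1 (mod 377), i.e. 362^(-1) ≡ -176 ≡ 201 (mod 377).
Check: 362 × 201 = 72762 ≡ 1 (mod 377)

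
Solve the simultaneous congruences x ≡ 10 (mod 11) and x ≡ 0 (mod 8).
32

Using Chinese Remainder Theorem:
M = 11 × 8 = 88
M1 = 8, M2 = 11
y1 = 8^(-1) mod 11 = 7
y2 = 11^(-1) mod 8 = 3
x = (10×8×7 + 0×11×3) mod 88 = 32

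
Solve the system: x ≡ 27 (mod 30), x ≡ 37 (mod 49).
1017

Using Chinese Remainder Theorem:
M = 30 × 49 = 1470
M1 = 49, M2 = 30
y1 = 49^(-1) mod 30 = 19
y2 = 30^(-1) mod 49 = 18
x = (27×49×19 + 37×30×18) mod 1470 = 1017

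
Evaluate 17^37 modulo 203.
17

Repeated squaring. Binary of 37 = 100101.
17^1 ≡ 17 (mod 203); 17^2 ≡ 86 (mod 203); 17^4 ≡ 88 (mod 203); 17^8 ≡ 30 (mod 203); 17^16 ≡ 88 (mod 203); 17^32 ≡ 30 (mod 203)
17^37 = 17^1 × 17^4 × 17^32 ≡ 17 (mod 203)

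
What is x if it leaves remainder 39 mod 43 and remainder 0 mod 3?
39

Using Chinese Remainder Theorem:
M = 43 × 3 = 129
M1 = 3, M2 = 43
y1 = 3^(-1) mod 43 = 29
y2 = 43^(-1) mod 3 = 1
x = (39×3×29 + 0×43×1) mod 129 = 39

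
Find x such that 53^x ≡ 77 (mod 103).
89

Baby-step giant-step with step n = ⌈√103⌉ = 11.
Baby steps 53^j mod 103 (j:value) for j=0..10: 0:1, 1:53, 2:28, 3:42, 4:63, 5:43, 6:13, 7:71, 8:55, 9:31, 10:98.
Giant-step multiplier: 53^(-11) ≡ 53^(102-11) = 53^91 ≡ 96 (mod 103).
Giant steps γ_i = 77·96^i mod 103: γ_0=77, γ_1=79, γ_2=65, γ_3=60, γ_4=95, γ_5=56, γ_6=20, γ_7=66, γ_8=53 (in table at j=1).
x = i·n + j = 8·11 + 1 = 89.
Check: 53^89 ≡ 77 (mod 103).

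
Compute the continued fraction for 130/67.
[1; 1, 15, 1, 3]

Euclidean algorithm steps:
130 = 1 × 67 + 63
67 = 1 × 63 + 4
63 = 15 × 4 + 3
4 = 1 × 3 + 1
3 = 3 × 1 + 0
Continued fraction: [1; 1, 15, 1, 3]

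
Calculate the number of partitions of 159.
97662728555

p(n) counts ways to write n as a sum of positive integers (order ignored).
Euler's pentagonal recurrence: p(k) = p(k-1) + p(k-2) - p(k-5) - p(k-7) + p(k-12) + p(k-15) - ... (offsets j(3j∓1)/2, signs ++--, p(0)=1, p(<0)=0).
DP table for k = 0..158: p(0)=1, p(1)=1, p(2)=2, p(3)=3, p(4)=5, p(5)=7, p(6)=11, p(7)=15, p(8)=22, p(9)=30, p(10)=42, p(11)=56, p(12)=77, p(13)=101, p(14)=135, p(15)=176, p(16)=231, p(17)=297, p(18)=385, p(19)=490, p(20)=627, p(21)=792, p(22)=1002, p(23)=1255, p(24)=1575, p(25)=1958, p(26)=2436, p(27)=3010, p(28)=3718, p(29)=4565, p(30)=5604, p(31)=6842, p(32)=8349, p(33)=10143, p(34)=12310, p(35)=14883, p(36)=17977, p(37)=21637, p(38)=26015, p(39)=31185, p(40)=37338, p(41)=44583, p(42)=53174, p(43)=63261, p(44)=75175, p(45)=89134, p(46)=105558, p(47)=124754, p(48)=147273, p(49)=173525, p(50)=204226, p(51)=239943, p(52)=281589, p(53)=329931, p(54)=386155, p(55)=451276, p(56)=526823, p(57)=614154, p(58)=715220, p(59)=831820, p(60)=966467, p(61)=1121505, p(62)=1300156, p(63)=1505499, p(64)=1741630, p(65)=2012558, p(66)=2323520, p(67)=2679689, p(68)=3087735, p(69)=3554345, p(70)=4087968, p(71)=4697205, p(72)=5392783, p(73)=6185689, p(74)=7089500, p(75)=8118264, p(76)=9289091, p(77)=10619863, p(78)=12132164, p(79)=13848650, p(80)=15796476, p(81)=18004327, p(82)=20506255, p(83)=23338469, p(84)=26543660, p(85)=30167357, p(86)=34262962, p(87)=38887673, p(88)=44108109, p(89)=49995925, p(90)=56634173, p(91)=64112359, p(92)=72533807, p(93)=82010177, p(94)=92669720, p(95)=104651419, p(96)=118114304, p(97)=133230930, p(98)=150198136, p(99)=169229875, p(100)=190569292, p(101)=214481126, p(102)=241265379, p(103)=271248950, p(104)=304801365, p(105)=342325709, p(106)=384276336, p(107)=431149389, p(108)=483502844, p(109)=541946240, p(110)=607163746, p(111)=679903203, p(112)=761002156, p(113)=851376628, p(114)=952050665, p(115)=1064144451, p(116)=1188908248, p(117)=1327710076, p(118)=1482074143, p(119)=1653668665, p(120)=1844349560, p(121)=2056148051, p(122)=2291320912, p(123)=2552338241, p(124)=2841940500, p(125)=3163127352, p(126)=3519222692, p(127)=3913864295, p(128)=4351078600, p(129)=4835271870, p(130)=5371315400, p(131)=5964539504, p(132)=6620830889, p(133)=7346629512, p(134)=8149040695, p(135)=9035836076, p(136)=10015581680, p(137)=11097645016, p(138)=12292341831, p(139)=13610949895, p(140)=15065878135, p(141)=16670689208, p(142)=18440293320, p(143)=20390982757, p(144)=22540654445, p(145)=24908858009, p(146)=27517052599, p(147)=30388671978, p(148)=33549419497, p(149)=37027355200, p(150)=40853235313, p(151)=45060624582, p(152)=49686288421, p(153)=54770336324, p(154)=60356673280, p(155)=66493182097, p(156)=73232243759, p(157)=80630964769, p(158)=88751778802.
Final step: p(159) = p(158) + p(157) - p(154) - p(152) + p(147) + p(144) - p(137) - p(133) + p(124) + p(119) - p(108) - p(102) + p(89) + p(82) - p(67) - p(59) + p(42) + p(33) - p(14) - p(4)
= 88751778802 + 80630964769 - 60356673280 - 49686288421 + 30388671978 + 22540654445 - 11097645016 - 7346629512 + 2841940500 + 1653668665 - 483502844 - 241265379 + 49995925 + 20506255 - 2679689 - 831820 + 53174 + 10143 - 135 - 5
= 97662728555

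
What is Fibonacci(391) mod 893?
765

Matrix identity: Q^n = [[F_(n+1), F_n], [F_n, F_(n-1)]] with Q = [[1,1],[1,0]].
n = 391 = 110000111₂. Square-and-multiply, entries mod 893:
Q^1 = [[1,1],[1,0]]
Q^3 = (Q^1)²·Q = [[3,2],[2,1]]
Q^6 = (Q^3)² = [[13,8],[8,5]]
Q^12 = (Q^6)² = [[233,144],[144,89]]
Q^24 = (Q^12)² = [[13,825],[825,81]]
Q^48 = (Q^24)² = [[328,752],[752,469]]
Q^97 = (Q^48)²·Q = [[800,659],[659,141]]
Q^195 = (Q^97)²·Q = [[379,2],[2,377]]
Q^391 = (Q^195)²·Q = [[491,765],[765,619]]
F_391 mod 893 = Q^391[0][1] = 765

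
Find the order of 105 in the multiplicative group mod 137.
68

137 is prime, so ord(105) divides φ(137) = 136.
Divisors of 136: 1, 2, 4, 8, 17, 34, 68, 136.
Repeated squaring: 105^1 ≡ 105, 105^2 ≡ 65, 105^4 ≡ 115, 105^8 ≡ 73, 105^16 ≡ 123, 105^32 ≡ 59, 105^64 ≡ 56, 105^128 ≡ 122 (mod 137).
Test 105^d mod 137 for each divisor d in increasing order:
105^1 ≡ 105
105^2 ≡ 65
105^4 ≡ 115
105^8 ≡ 73
105^17 = 105^16·105^1 ≡ 37
105^34 = 105^32·105^2 ≡ 136
105^68 = 105^64·105^4 ≡ 1  ← first divisor giving 1
The order is 68.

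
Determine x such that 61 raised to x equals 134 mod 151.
107

Baby-step giant-step with step n = ⌈√151⌉ = 13.
Baby steps 61^j mod 151 (j:value) for j=0..12: 0:1, 1:61, 2:97, 3:28, 4:47, 5:149, 6:29, 7:108, 8:95, 9:57, 10:4, 11:93, 12:86.
Giant-step multiplier: 61^(-13) ≡ 61^(150-13) = 61^137 ≡ 120 (mod 151).
Giant steps γ_i = 134·120^i mod 151: γ_0=134, γ_1=74, γ_2=122, γ_3=144, γ_4=66, γ_5=68, γ_6=6, γ_7=116, γ_8=28 (in table at j=3).
x = i·n + j = 8·13 + 3 = 107.
Check: 61^107 ≡ 134 (mod 151).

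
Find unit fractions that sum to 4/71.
1/18 + 1/1278

Greedy algorithm:
4/71: ceiling(71/4) = 18, use 1/18
1/1278: ceiling(1278/1) = 1278, use 1/1278
Result: 4/71 = 1/18 + 1/1278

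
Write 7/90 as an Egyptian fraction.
1/13 + 1/1170

Greedy algorithm:
7/90: ceiling(90/7) = 13, use 1/13
1/1170: ceiling(1170/1) = 1170, use 1/1170
Result: 7/90 = 1/13 + 1/1170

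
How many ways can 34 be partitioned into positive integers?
12310

p(n) counts ways to write n as a sum of positive integers (order ignored).
Euler's pentagonal recurrence: p(k) = p(k-1) + p(k-2) - p(k-5) - p(k-7) + p(k-12) + p(k-15) - ... (offsets j(3j∓1)/2, signs ++--, p(0)=1, p(<0)=0).
DP table for k = 0..33: p(0)=1, p(1)=1, p(2)=2, p(3)=3, p(4)=5, p(5)=7, p(6)=11, p(7)=15, p(8)=22, p(9)=30, p(10)=42, p(11)=56, p(12)=77, p(13)=101, p(14)=135, p(15)=176, p(16)=231, p(17)=297, p(18)=385, p(19)=490, p(20)=627, p(21)=792, p(22)=1002, p(23)=1255, p(24)=1575, p(25)=1958, p(26)=2436, p(27)=3010, p(28)=3718, p(29)=4565, p(30)=5604, p(31)=6842, p(32)=8349, p(33)=10143.
Final step: p(34) = p(33) + p(32) - p(29) - p(27) + p(22) + p(19) - p(12) - p(8)
= 10143 + 8349 - 4565 - 3010 + 1002 + 490 - 77 - 22
= 12310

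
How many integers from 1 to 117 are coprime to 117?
72

117 = 3^2 × 13
φ(n) = n × ∏(1 - 1/p) for each prime p dividing n
φ(117) = 117 × (1 - 1/3) × (1 - 1/13) = 72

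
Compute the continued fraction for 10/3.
[3; 3]

Euclidean algorithm steps:
10 = 3 × 3 + 1
3 = 3 × 1 + 0
Continued fraction: [3; 3]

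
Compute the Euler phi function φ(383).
382

383 = 383
φ(n) = n × ∏(1 - 1/p) for each prime p dividing n
φ(383) = 383 × (1 - 1/383) = 382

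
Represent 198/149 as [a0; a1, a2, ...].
[1; 3, 24, 2]

Euclidean algorithm steps:
198 = 1 × 149 + 49
149 = 3 × 49 + 2
49 = 24 × 2 + 1
2 = 2 × 1 + 0
Continued fraction: [1; 3, 24, 2]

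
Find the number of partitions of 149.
37027355200

p(n) counts ways to write n as a sum of positive integers (order ignored).
Euler's pentagonal recurrence: p(k) = p(k-1) + p(k-2) - p(k-5) - p(k-7) + p(k-12) + p(k-15) - ... (offsets j(3j∓1)/2, signs ++--, p(0)=1, p(<0)=0).
DP table for k = 0..148: p(0)=1, p(1)=1, p(2)=2, p(3)=3, p(4)=5, p(5)=7, p(6)=11, p(7)=15, p(8)=22, p(9)=30, p(10)=42, p(11)=56, p(12)=77, p(13)=101, p(14)=135, p(15)=176, p(16)=231, p(17)=297, p(18)=385, p(19)=490, p(20)=627, p(21)=792, p(22)=1002, p(23)=1255, p(24)=1575, p(25)=1958, p(26)=2436, p(27)=3010, p(28)=3718, p(29)=4565, p(30)=5604, p(31)=6842, p(32)=8349, p(33)=10143, p(34)=12310, p(35)=14883, p(36)=17977, p(37)=21637, p(38)=26015, p(39)=31185, p(40)=37338, p(41)=44583, p(42)=53174, p(43)=63261, p(44)=75175, p(45)=89134, p(46)=105558, p(47)=124754, p(48)=147273, p(49)=173525, p(50)=204226, p(51)=239943, p(52)=281589, p(53)=329931, p(54)=386155, p(55)=451276, p(56)=526823, p(57)=614154, p(58)=715220, p(59)=831820, p(60)=966467, p(61)=1121505, p(62)=1300156, p(63)=1505499, p(64)=1741630, p(65)=2012558, p(66)=2323520, p(67)=2679689, p(68)=3087735, p(69)=3554345, p(70)=4087968, p(71)=4697205, p(72)=5392783, p(73)=6185689, p(74)=7089500, p(75)=8118264, p(76)=9289091, p(77)=10619863, p(78)=12132164, p(79)=13848650, p(80)=15796476, p(81)=18004327, p(82)=20506255, p(83)=23338469, p(84)=26543660, p(85)=30167357, p(86)=34262962, p(87)=38887673, p(88)=44108109, p(89)=49995925, p(90)=56634173, p(91)=64112359, p(92)=72533807, p(93)=82010177, p(94)=92669720, p(95)=104651419, p(96)=118114304, p(97)=133230930, p(98)=150198136, p(99)=169229875, p(100)=190569292, p(101)=214481126, p(102)=241265379, p(103)=271248950, p(104)=304801365, p(105)=342325709, p(106)=384276336, p(107)=431149389, p(108)=483502844, p(109)=541946240, p(110)=607163746, p(111)=679903203, p(112)=761002156, p(113)=851376628, p(114)=952050665, p(115)=1064144451, p(116)=1188908248, p(117)=1327710076, p(118)=1482074143, p(119)=1653668665, p(120)=1844349560, p(121)=2056148051, p(122)=2291320912, p(123)=2552338241, p(124)=2841940500, p(125)=3163127352, p(126)=3519222692, p(127)=3913864295, p(128)=4351078600, p(129)=4835271870, p(130)=5371315400, p(131)=5964539504, p(132)=6620830889, p(133)=7346629512, p(134)=8149040695, p(135)=9035836076, p(136)=10015581680, p(137)=11097645016, p(138)=12292341831, p(139)=13610949895, p(140)=15065878135, p(141)=16670689208, p(142)=18440293320, p(143)=20390982757, p(144)=22540654445, p(145)=24908858009, p(146)=27517052599, p(147)=30388671978, p(148)=33549419497.
Final step: p(149) = p(148) + p(147) - p(144) - p(142) + p(137) + p(134) - p(127) - p(123) + p(114) + p(109) - p(98) - p(92) + p(79) + p(72) - p(57) - p(49) + p(32) + p(23) - p(4)
= 33549419497 + 30388671978 - 22540654445 - 18440293320 + 11097645016 + 8149040695 - 3913864295 - 2552338241 + 952050665 + 541946240 - 150198136 - 72533807 + 13848650 + 5392783 - 614154 - 173525 + 8349 + 1255 - 5
= 37027355200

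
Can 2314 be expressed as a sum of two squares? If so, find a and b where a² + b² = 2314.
17² + 45² (a=17, b=45)

Factorization: 2314 = 2 × 13 × 89
By Fermat: n is sum of two squares iff every prime p ≡ 3 (mod 4) appears to even power.
All primes ≡ 3 (mod 4) appear to even power.
Search a = 0, 1, 2, … for 2314 - a² a perfect square: first hit at a = 17: 2314 - 289 = 2025 = 45².
2314 = 17² + 45² = 289 + 2025 ✓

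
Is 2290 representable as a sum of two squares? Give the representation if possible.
9² + 47² (a=9, b=47)

Factorization: 2290 = 2 × 5 × 229
By Fermat: n is sum of two squares iff every prime p ≡ 3 (mod 4) appears to even power.
All primes ≡ 3 (mod 4) appear to even power.
Search a = 0, 1, 2, … for 2290 - a² a perfect square: first hit at a = 9: 2290 - 81 = 2209 = 47².
2290 = 9² + 47² = 81 + 2209 ✓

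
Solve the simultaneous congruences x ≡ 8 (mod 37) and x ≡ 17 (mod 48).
785

Using Chinese Remainder Theorem:
M = 37 × 48 = 1776
M1 = 48, M2 = 37
y1 = 48^(-1) mod 37 = 27
y2 = 37^(-1) mod 48 = 13
x = (8×48×27 + 17×37×13) mod 1776 = 785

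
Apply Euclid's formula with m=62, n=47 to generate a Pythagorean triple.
(1635, 5828, 6053)

Euclid's formula: a = m² - n², b = 2mn, c = m² + n²
m = 62, n = 47
a = 62² - 47² = 3844 - 2209 = 1635
b = 2 × 62 × 47 = 5828
c = 62² + 47² = 3844 + 2209 = 6053
Verification: 1635² + 5828² = 2673225 + 33965584 = 36638809 = 6053² ✓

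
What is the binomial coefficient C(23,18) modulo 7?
0

Using Lucas' theorem:
Write n=23 and k=18 in base 7:
n in base 7: [3, 2]
k in base 7: [2, 4]
C(23,18) mod 7 = ∏ C(n_i, k_i) mod 7
Digit binomials (mod 7): C(3,2) = 3; C(2,4) = 0 (k_i > n_i)
Product: 3 × 0 = 0 ≡ 0 (mod 7)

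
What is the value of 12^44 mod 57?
30

Repeated squaring. Binary of 44 = 101100.
12^1 ≡ 12 (mod 57); 12^2 ≡ 30 (mod 57); 12^4 ≡ 45 (mod 57); 12^8 ≡ 30 (mod 57); 12^16 ≡ 45 (mod 57); 12^32 ≡ 30 (mod 57)
12^44 = 12^4 × 12^8 × 12^32 ≡ 30 (mod 57)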